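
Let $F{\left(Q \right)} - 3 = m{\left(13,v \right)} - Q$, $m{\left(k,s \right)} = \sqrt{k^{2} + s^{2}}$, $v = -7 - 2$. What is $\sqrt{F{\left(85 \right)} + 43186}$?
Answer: $\sqrt{43104 + 5 \sqrt{10}} \approx 207.65$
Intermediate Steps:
$v = -9$
$F{\left(Q \right)} = 3 - Q + 5 \sqrt{10}$ ($F{\left(Q \right)} = 3 - \left(Q - \sqrt{13^{2} + \left(-9\right)^{2}}\right) = 3 - \left(Q - \sqrt{169 + 81}\right) = 3 - \left(Q - 5 \sqrt{10}\right) = 3 - Q + 5 \sqrt{10}$)
$\sqrt{F{\left(85 \right)} + 43186} = \sqrt{\left(3 - 85 + 5 \sqrt{10}\right) + 43186} = \sqrt{\left(-82 + 5 \sqrt{10}\right) + 43186} = \sqrt{43104 + 5 \sqrt{10}}$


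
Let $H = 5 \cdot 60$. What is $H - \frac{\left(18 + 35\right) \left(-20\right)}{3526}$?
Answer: $\frac{529430}{1763} \approx 300.3$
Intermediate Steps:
$H = 300$
$H - \frac{\left(18 + 35\right) \left(-20\right)}{3526} = 300 - \frac{\left(18 + 35\right) \left(-20\right)}{3526} = 300 - 53 \left(-20\right) \frac{1}{3526} = 300 - \left(-1060\right) \frac{1}{3526} = 300 - - \frac{530}{1763} = 300 + \frac{530}{1763} = \frac{529430}{1763}$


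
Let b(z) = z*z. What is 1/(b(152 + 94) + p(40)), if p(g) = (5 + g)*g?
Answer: 1/62316 ≈ 1.6047e-5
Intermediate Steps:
b(z) = z**2
p(g) = g*(5 + g)
1/(b(152 + 94) + p(40)) = 1/((152 + 94)**2 + 40*(5 + 40)) = 1/(246**2 + 40*45) = 1/(60516 + 1800) = 1/62316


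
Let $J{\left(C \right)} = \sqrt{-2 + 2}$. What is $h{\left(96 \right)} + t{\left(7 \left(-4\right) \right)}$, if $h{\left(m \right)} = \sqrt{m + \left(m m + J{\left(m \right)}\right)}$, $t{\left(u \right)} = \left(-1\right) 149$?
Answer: $-149 + 4 \sqrt{582} \approx -52.501$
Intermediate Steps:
$J{\left(C \right)} = 0$ ($J{\left(C \right)} = \sqrt{0} = 0$)
$t{\left(u \right)} = -149$
$h{\left(m \right)} = \sqrt{m + m^{2}}$ ($h{\left(m \right)} = \sqrt{m + \left(m m + 0\right)} = \sqrt{m + \left(m^{2} + 0\right)} = \sqrt{m + m^{2}}$)
$h{\left(96 \right)} + t{\left(7 \left(-4\right) \right)} = \sqrt{96 \left(1 + 96\right)} - 149 = \sqrt{96 \cdot 97} - 149 = \sqrt{9312} - 149 = 4 \sqrt{582} - 149 = -149 + 4 \sqrt{582}$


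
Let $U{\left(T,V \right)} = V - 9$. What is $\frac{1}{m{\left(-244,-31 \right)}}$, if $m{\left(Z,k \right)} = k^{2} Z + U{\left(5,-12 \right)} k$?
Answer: $- \frac{1}{233833} \approx -4.2766 \cdot 10^{-6}$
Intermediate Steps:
$U{\left(T,V \right)} = -9 + V$ ($U{\left(T,V \right)} = V - 9 = -9 + V$)
$m{\left(Z,k \right)} = - 21 k + Z k^{2}$ ($m{\left(Z,k \right)} = k^{2} Z + \left(-9 - 12\right) k = Z k^{2} - 21 k = - 21 k + Z k^{2}$)
$\frac{1}{m{\left(-244,-31 \right)}} = \frac{1}{\left(-31\right) \left(-21 - -7564\right)} = \frac{1}{\left(-31\right) \left(-21 + 7564\right)} = \frac{1}{\left(-31\right) 7543} = \frac{1}{-233833} = - \frac{1}{233833}$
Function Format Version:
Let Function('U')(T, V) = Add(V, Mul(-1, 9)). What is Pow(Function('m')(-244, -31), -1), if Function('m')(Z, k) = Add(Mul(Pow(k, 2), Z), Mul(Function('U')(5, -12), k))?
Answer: Rational(-1, 233833) ≈ -4.2766e-6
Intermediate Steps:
Function('U')(T, V) = Add(-9, V) (Function('U')(T, V) = Add(V, -9) = Add(-9, V))
Function('m')(Z, k) = Add(Mul(-21, k), Mul(Z, Pow(k, 2))) (Function('m')(Z, k) = Add(Mul(Pow(k, 2), Z), Mul(Add(-9, -12), k)) = Add(Mul(Z, Pow(k, 2)), Mul(-21, k)) = Add(Mul(-21, k), Mul(Z, Pow(k, 2))))
Pow(Function('m')(-244, -31), -1) = Pow(Mul(-31, Add(-21, Mul(-244, -31))), -1) = Pow(Mul(-31, Add(-21, 7564)), -1) = Pow(Mul(-31, 7543), -1) = Pow(-233833, -1) = Rational(-1, 233833)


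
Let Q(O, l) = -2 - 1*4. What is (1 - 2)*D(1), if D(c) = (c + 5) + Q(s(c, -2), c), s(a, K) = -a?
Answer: 0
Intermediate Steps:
Q(O, l) = -6 (Q(O, l) = -2 - 4 = -6)
D(c) = -1 + c (D(c) = (c + 5) - 6 = (5 + c) - 6 = -1 + c)
(1 - 2)*D(1) = (1 - 2)*(-1 + 1) = -1*0 = 0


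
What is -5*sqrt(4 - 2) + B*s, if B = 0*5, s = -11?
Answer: -5*sqrt(2) ≈ -7.0711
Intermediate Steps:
B = 0
-5*sqrt(4 - 2) + B*s = -5*sqrt(4 - 2) + 0*(-11) = -5*sqrt(2) + 0 = -5*sqrt(2)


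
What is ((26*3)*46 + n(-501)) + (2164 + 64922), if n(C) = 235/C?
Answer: 35407439/501 ≈ 70674.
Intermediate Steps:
((26*3)*46 + n(-501)) + (2164 + 64922) = ((26*3)*46 + 235/(-501)) + (2164 + 64922) = (78*46 + 235*(-1/501)) + 67086 = (3588 - 235/501) + 67086 = 1797353/501 + 67086 = 35407439/501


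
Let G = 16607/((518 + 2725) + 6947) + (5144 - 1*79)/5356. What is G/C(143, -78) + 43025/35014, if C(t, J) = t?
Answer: 85178642931297/68317588158820 ≈ 1.2468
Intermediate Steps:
G = 70279721/27288820 (G = 16607/(3243 + 6947) + (5144 - 79)*(1/5356) = 16607/10190 + 5065*(1/5356) = 16607*(1/10190) + 5065/5356 = 16607/10190 + 5065/5356 = 70279721/27288820 ≈ 2.5754)
G/C(143, -78) + 43025/35014 = (70279721/27288820)/143 + 43025/35014 = (70279721/27288820)*(1/143) + 43025*(1/35014) = 70279721/3902301260 + 43025/35014 = 85178642931297/68317588158820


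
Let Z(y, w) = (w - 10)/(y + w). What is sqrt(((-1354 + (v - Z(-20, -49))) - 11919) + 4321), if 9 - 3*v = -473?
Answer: I*sqrt(41859609)/69 ≈ 93.767*I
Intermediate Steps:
v = 482/3 (v = 3 - 1/3*(-473) = 3 + 473/3 = 482/3 ≈ 160.67)
Z(y, w) = (-10 + w)/(w + y)
sqrt(((-1354 + (v - Z(-20, -49))) - 11919) + 4321) = sqrt(((-1354 + (482/3 - (-10 - 49)/(-49 - 20))) - 11919) + 4321) = sqrt(((-1354 + (482/3 - (-59)/(-69))) - 11919) + 4321) = sqrt(((-1354 + (482/3 - (-1)*(-59)/69)) - 11919) + 4321) = sqrt(((-1354 + (482/3 - 1*59/69)) - 11919) + 4321) = sqrt(((-1354 + (482/3 - 59/69)) - 11919) + 4321) = sqrt(((-1354 + 11027/69) - 11919) + 4321) = sqrt((-82399/69 - 11919) + 4321) = sqrt(-904810/69 + 4321) = sqrt(-606661/69) = I*sqrt(41859609)/69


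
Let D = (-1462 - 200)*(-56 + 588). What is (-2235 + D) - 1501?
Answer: -887920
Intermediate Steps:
D = -884184 (D = -1662*532 = -884184)
(-2235 + D) - 1501 = (-2235 - 884184) - 1501 = -886419 - 1501 = -887920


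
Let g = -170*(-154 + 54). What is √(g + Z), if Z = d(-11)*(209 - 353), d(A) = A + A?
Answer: 2*√5042 ≈ 142.01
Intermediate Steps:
d(A) = 2*A
Z = 3168 (Z = (2*(-11))*(209 - 353) = -22*(-144) = 3168)
g = 17000 (g = -170*(-100) = 17000)
√(g + Z) = √(17000 + 3168) = √20168 = 2*√5042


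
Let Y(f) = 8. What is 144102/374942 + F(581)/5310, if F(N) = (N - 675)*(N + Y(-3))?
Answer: -4998464288/497735505 ≈ -10.042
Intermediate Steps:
F(N) = (-675 + N)*(8 + N) (F(N) = (N - 675)*(N + 8) = (-675 + N)*(8 + N))
144102/374942 + F(581)/5310 = 144102/374942 + (-5400 + 581² - 667*581)/5310 = 144102*(1/374942) + (-5400 + 337561 - 387527)*(1/5310) = 72051/187471 - 55366*1/5310 = 72051/187471 - 27683/2655 = -4998464288/497735505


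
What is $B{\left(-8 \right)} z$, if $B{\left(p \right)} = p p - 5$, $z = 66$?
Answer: $3894$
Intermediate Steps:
$B{\left(p \right)} = -5 + p^{2}$ ($B{\left(p \right)} = p^{2} - 5 = -5 + p^{2}$)
$B{\left(-8 \right)} z = \left(-5 + \left(-8\right)^{2}\right) 66 = \left(-5 + 64\right) 66 = 59 \cdot 66 = 3894$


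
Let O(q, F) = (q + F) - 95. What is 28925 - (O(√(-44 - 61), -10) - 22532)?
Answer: 51562 - I*√105 ≈ 51562.0 - 10.247*I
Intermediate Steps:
O(q, F) = -95 + F + q (O(q, F) = (F + q) - 95 = -95 + F + q)
28925 - (O(√(-44 - 61), -10) - 22532) = 28925 - ((-95 - 10 + √(-44 - 61)) - 22532) = 28925 - ((-95 - 10 + √(-105)) - 22532) = 28925 - ((-95 - 10 + I*√105) - 22532) = 28925 - ((-105 + I*√105) - 22532) = 28925 - (-22637 + I*√105) = 28925 + (22637 - I*√105) = 51562 - I*√105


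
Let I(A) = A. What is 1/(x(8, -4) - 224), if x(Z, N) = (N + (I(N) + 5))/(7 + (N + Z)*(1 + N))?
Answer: -5/1117 ≈ -0.0044763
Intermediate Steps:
x(Z, N) = (5 + 2*N)/(7 + (1 + N)*(N + Z)) (x(Z, N) = (N + (N + 5))/(7 + (N + Z)*(1 + N)) = (N + (5 + N))/(7 + (1 + N)*(N + Z)) = (5 + 2*N)/(7 + (1 + N)*(N + Z)))
1/(x(8, -4) - 224) = 1/((5 + 2*(-4))/(7 - 4 + 8 + (-4)² - 4*8) - 224) = 1/((5 - 8)/(7 - 4 + 8 + 16 - 32) - 224) = 1/(-3/(-5) - 224) = 1/(-⅕*(-3) - 224) = 1/(⅗ - 224) = 1/(-1117/5) = -5/1117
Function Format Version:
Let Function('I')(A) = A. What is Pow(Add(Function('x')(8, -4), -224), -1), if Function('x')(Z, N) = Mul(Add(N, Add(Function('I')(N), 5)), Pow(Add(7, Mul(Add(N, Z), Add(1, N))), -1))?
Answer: Rational(-5, 1117) ≈ -0.0044763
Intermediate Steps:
Function('x')(Z, N) = Mul(Pow(Add(7, Mul(Add(1, N), Add(N, Z))), -1), Add(5, Mul(2, N))) (Function('x')(Z, N) = Mul(Add(N, Add(N, 5)), Pow(Add(7, Mul(Add(N, Z), Add(1, N))), -1)) = Mul(Add(N, Add(5, N)), Pow(Add(7, Mul(Add(1, N), Add(N, Z))), -1)) = Mul(Add(5, Mul(2, N)), Pow(Add(7, Mul(Add(1, N), Add(N, Z))), -1)) = Mul(Pow(Add(7, Mul(Add(1, N), Add(N, Z))), -1), Add(5, Mul(2, N))))
Pow(Add(Function('x')(8, -4), -224), -1) = Pow(Add(Mul(Pow(Add(7, -4, 8, Pow(-4, 2), Mul(-4, 8)), -1), Add(5, Mul(2, -4))), -224), -1) = Pow(Add(Mul(Pow(Add(7, -4, 8, 16, -32), -1), Add(5, -8)), -224), -1) = Pow(Add(Mul(Pow(-5, -1), -3), -224), -1) = Pow(Add(Mul(Rational(-1, 5), -3), -224), -1) = Pow(Add(Rational(3, 5), -224), -1) = Pow(Rational(-1117, 5), -1) = Rational(-5, 1117)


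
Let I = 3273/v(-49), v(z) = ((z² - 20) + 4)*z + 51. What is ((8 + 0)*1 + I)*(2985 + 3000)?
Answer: 1857821805/38938 ≈ 47712.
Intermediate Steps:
v(z) = 51 + z*(-16 + z²) (v(z) = ((-20 + z²) + 4)*z + 51 = (-16 + z²)*z + 51 = z*(-16 + z²) + 51 = 51 + z*(-16 + z²))
I = -1091/38938 (I = 3273/(51 + (-49)³ - 16*(-49)) = 3273/(51 - 117649 + 784) = 3273/(-116814) = 3273*(-1/116814) = -1091/38938 ≈ -0.028019)
((8 + 0)*1 + I)*(2985 + 3000) = ((8 + 0)*1 - 1091/38938)*(2985 + 3000) = (8*1 - 1091/38938)*5985 = (8 - 1091/38938)*5985 = (310413/38938)*5985 = 1857821805/38938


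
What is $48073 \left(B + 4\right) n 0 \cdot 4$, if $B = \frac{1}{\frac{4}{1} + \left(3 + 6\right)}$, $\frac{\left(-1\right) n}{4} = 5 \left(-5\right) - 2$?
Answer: $0$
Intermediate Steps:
$n = 108$ ($n = - 4 \left(5 \left(-5\right) - 2\right) = - 4 \left(-25 + \left(-4 + 2\right)\right) = - 4 \left(-25 - 2\right) = \left(-4\right) \left(-27\right) = 108$)
$B = \frac{1}{13}$ ($B = \frac{1}{4 \cdot 1 + 9} = \frac{1}{4 + 9} = \frac{1}{13} \approx 0.076923$)
$48073 \left(B + 4\right) n 0 \cdot 4 = 48073 \left(\frac{1}{13} + 4\right) 108 \cdot 0 \cdot 4 = 48073 \frac{53 \cdot 0 \cdot 4}{13} = 48073 \cdot \frac{53}{13} \cdot 0 = 48073 \cdot 0 = 0$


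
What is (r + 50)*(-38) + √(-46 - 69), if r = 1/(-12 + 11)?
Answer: -1862 + I*√115 ≈ -1862.0 + 10.724*I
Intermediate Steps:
r = -1 (r = 1/(-1) = -1)
(r + 50)*(-38) + √(-46 - 69) = (-1 + 50)*(-38) + √(-46 - 69) = 49*(-38) + √(-115) = -1862 + I*√115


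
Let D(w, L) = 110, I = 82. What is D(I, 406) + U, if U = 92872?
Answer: 92982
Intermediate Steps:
D(I, 406) + U = 110 + 92872 = 92982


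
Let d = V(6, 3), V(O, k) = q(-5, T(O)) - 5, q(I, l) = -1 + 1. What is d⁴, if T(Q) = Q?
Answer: 625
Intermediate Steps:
q(I, l) = 0
V(O, k) = -5 (V(O, k) = 0 - 5 = -5)
d = -5
d⁴ = (-5)⁴ = 625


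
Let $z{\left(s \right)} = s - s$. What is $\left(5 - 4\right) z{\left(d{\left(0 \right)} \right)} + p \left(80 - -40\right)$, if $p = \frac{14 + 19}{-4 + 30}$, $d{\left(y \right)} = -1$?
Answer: $\frac{1980}{13} \approx 152.31$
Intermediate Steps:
$p = \frac{33}{26} \approx 1.2692$
$z{\left(s \right)} = 0$
$\left(5 - 4\right) z{\left(d{\left(0 \right)} \right)} + p \left(80 - -40\right) = \left(5 - 4\right) 0 + \frac{33 \left(80 - -40\right)}{26} = 1 \cdot 0 + \frac{33 \left(80 + 40\right)}{26} = 0 + \frac{33}{26} \cdot 120 = 0 + \frac{1980}{13} = \frac{1980}{13}$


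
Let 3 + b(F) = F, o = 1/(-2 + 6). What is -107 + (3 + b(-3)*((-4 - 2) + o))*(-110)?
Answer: -4232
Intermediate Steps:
o = 1/4 ≈ 0.25000
b(F) = -3 + F
-107 + (3 + b(-3)*((-4 - 2) + o))*(-110) = -107 + (3 + (-3 - 3)*((-4 - 2) + 1/4))*(-110) = -107 + (3 - 6*(-6 + 1/4))*(-110) = -107 + (3 - 6*(-23/4))*(-110) = -107 + (3 + 69/2)*(-110) = -107 + (75/2)*(-110) = -107 - 4125 = -4232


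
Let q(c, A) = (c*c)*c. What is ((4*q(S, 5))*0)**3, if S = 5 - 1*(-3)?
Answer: 0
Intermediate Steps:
S = 8 (S = 5 + 3 = 8)
q(c, A) = c**3 (q(c, A) = c**2*c = c**3)
((4*q(S, 5))*0)**3 = ((4*8**3)*0)**3 = ((4*512)*0)**3 = (2048*0)**3 = 0**3 = 0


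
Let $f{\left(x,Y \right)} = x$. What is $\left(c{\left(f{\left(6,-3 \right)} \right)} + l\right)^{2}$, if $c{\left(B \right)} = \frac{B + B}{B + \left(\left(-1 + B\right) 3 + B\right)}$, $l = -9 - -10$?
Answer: $\frac{169}{81} \approx 2.0864$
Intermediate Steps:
$l = 1$ ($l = -9 + 10 = 1$)
$c{\left(B \right)} = \frac{2 B}{-3 + 5 B}$ ($c{\left(B \right)} = \frac{2 B}{B + \left(\left(-3 + 3 B\right) + B\right)} = \frac{2 B}{B + \left(-3 + 4 B\right)} = \frac{2 B}{-3 + 5 B}$)
$\left(c{\left(f{\left(6,-3 \right)} \right)} + l\right)^{2} = \left(2 \cdot 6 \frac{1}{-3 + 5 \cdot 6} + 1\right)^{2} = \left(2 \cdot 6 \frac{1}{-3 + 30} + 1\right)^{2} = \left(2 \cdot 6 \cdot \frac{1}{27} + 1\right)^{2} = \left(\frac{4}{9} + 1\right)^{2} = \left(\frac{13}{9}\right)^{2} = \frac{169}{81}$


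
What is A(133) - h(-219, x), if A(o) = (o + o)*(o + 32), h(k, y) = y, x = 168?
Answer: 43722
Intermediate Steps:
A(o) = 2*o*(32 + o) (A(o) = (2*o)*(32 + o) = 2*o*(32 + o))
A(133) - h(-219, x) = 2*133*(32 + 133) - 1*168 = 2*133*165 - 168 = 43890 - 168 = 43722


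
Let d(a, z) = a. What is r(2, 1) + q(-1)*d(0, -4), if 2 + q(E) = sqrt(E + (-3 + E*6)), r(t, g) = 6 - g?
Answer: 5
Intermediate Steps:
q(E) = -2 + sqrt(-3 + 7*E) (q(E) = -2 + sqrt(E + (-3 + E*6)) = -2 + sqrt(E + (-3 + 6*E)) = -2 + sqrt(-3 + 7*E))
r(2, 1) + q(-1)*d(0, -4) = (6 - 1*1) + (-2 + sqrt(-3 + 7*(-1)))*0 = (6 - 1) + (-2 + sqrt(-3 - 7))*0 = 5 + (-2 + sqrt(-10))*0 = 5 + (-2 + I*sqrt(10))*0 = 5 + 0 = 5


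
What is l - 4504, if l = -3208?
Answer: -7712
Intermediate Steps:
l - 4504 = -3208 - 4504 = -7712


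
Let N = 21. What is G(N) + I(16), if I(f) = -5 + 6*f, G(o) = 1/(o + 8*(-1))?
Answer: 1184/13 ≈ 91.077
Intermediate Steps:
G(o) = 1/(-8 + o) (G(o) = 1/(o - 8) = 1/(-8 + o))
G(N) + I(16) = 1/(-8 + 21) + (-5 + 6*16) = 1/13 + (-5 + 96) = 1/13 + 91 = 1184/13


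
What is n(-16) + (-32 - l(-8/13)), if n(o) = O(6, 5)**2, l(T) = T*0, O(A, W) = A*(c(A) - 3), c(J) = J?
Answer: 292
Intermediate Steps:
O(A, W) = A*(-3 + A) (O(A, W) = A*(A - 3) = A*(-3 + A))
l(T) = 0
n(o) = 324 (n(o) = (6*(-3 + 6))**2 = (6*3)**2 = 18**2 = 324)
n(-16) + (-32 - l(-8/13)) = 324 + (-32 - 1*0) = 324 + (-32 + 0) = 324 - 32 = 292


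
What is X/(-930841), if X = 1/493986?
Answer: -1/459822422226 ≈ -2.1748e-12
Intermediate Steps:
X = 1/493986 ≈ 2.0243e-6
X/(-930841) = (1/493986)/(-930841) = (1/493986)*(-1/930841) = -1/459822422226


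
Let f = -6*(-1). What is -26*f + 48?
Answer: -108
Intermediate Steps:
f = 6
-26*f + 48 = -26*6 + 48 = -156 + 48 = -108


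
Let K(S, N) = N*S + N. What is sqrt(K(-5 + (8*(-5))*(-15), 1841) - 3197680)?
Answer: 2*I*sqrt(525111) ≈ 1449.3*I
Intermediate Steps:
K(S, N) = N + N*S
sqrt(K(-5 + (8*(-5))*(-15), 1841) - 3197680) = sqrt(1841*(1 + (-5 + (8*(-5))*(-15))) - 3197680) = sqrt(1841*(1 + (-5 - 40*(-15))) - 3197680) = sqrt(1841*(1 + (-5 + 600)) - 3197680) = sqrt(1841*(1 + 595) - 3197680) = sqrt(1841*596 - 3197680) = sqrt(1097236 - 3197680) = sqrt(-2100444) = 2*I*sqrt(525111)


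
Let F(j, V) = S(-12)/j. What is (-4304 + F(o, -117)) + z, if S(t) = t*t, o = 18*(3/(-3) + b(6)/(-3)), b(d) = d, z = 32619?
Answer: 84937/3 ≈ 28312.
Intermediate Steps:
o = -54 (o = 18*(3/(-3) + 6/(-3)) = 18*(3*(-1/3) + 6*(-1/3)) = 18*(-1 - 2) = 18*(-3) = -54)
S(t) = t**2
F(j, V) = 144/j (F(j, V) = (-12)**2/j = 144/j)
(-4304 + F(o, -117)) + z = (-4304 + 144/(-54)) + 32619 = (-4304 + 144*(-1/54)) + 32619 = (-4304 - 8/3) + 32619 = -12920/3 + 32619 = 84937/3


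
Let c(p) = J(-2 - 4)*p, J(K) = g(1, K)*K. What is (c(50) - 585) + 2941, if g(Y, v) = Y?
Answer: 2056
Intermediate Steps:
J(K) = K (J(K) = 1*K = K)
c(p) = -6*p (c(p) = (-2 - 4)*p = -6*p)
(c(50) - 585) + 2941 = (-6*50 - 585) + 2941 = (-300 - 585) + 2941 = -885 + 2941 = 2056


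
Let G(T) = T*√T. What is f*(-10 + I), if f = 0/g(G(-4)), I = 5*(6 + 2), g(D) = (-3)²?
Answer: 0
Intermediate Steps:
G(T) = T^(3/2)
g(D) = 9
I = 40 (I = 5*8 = 40)
f = 0 (f = 0/9 = 0*(⅑) = 0)
f*(-10 + I) = 0*(-10 + 40) = 0*30 = 0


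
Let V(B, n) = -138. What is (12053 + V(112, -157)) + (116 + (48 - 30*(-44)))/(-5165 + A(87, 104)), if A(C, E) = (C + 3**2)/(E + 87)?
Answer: 1678985563/140917 ≈ 11915.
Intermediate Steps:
A(C, E) = (9 + C)/(87 + E) (A(C, E) = (C + 9)/(87 + E) = (9 + C)/(87 + E))
(12053 + V(112, -157)) + (116 + (48 - 30*(-44)))/(-5165 + A(87, 104)) = (12053 - 138) + (116 + (48 - 30*(-44)))/(-5165 + (9 + 87)/(87 + 104)) = 11915 + (116 + (48 + 1320))/(-5165 + 96/191) = 11915 + (116 + 1368)/(-5165 + (1/191)*96) = 11915 + 1484/(-5165 + 96/191) = 11915 + 1484/(-986419/191) = 11915 + 1484*(-191/986419) = 11915 - 40492/140917 = 1678985563/140917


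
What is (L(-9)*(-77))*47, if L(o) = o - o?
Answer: 0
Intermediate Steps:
L(o) = 0
(L(-9)*(-77))*47 = (0*(-77))*47 = 0*47 = 0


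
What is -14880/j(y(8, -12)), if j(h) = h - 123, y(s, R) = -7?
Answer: 1488/13 ≈ 114.46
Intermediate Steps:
j(h) = -123 + h
-14880/j(y(8, -12)) = -14880/(-123 - 7) = -14880/(-130) = -14880*(-1/130) = 1488/13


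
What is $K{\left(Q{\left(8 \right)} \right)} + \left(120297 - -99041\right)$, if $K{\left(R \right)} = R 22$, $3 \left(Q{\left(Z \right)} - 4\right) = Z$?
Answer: $\frac{658454}{3} \approx 2.1948 \cdot 10^{5}$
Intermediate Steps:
$Q{\left(Z \right)} = 4 + \frac{Z}{3}$
$K{\left(R \right)} = 22 R$
$K{\left(Q{\left(8 \right)} \right)} + \left(120297 - -99041\right) = 22 \left(4 + \frac{1}{3} \cdot 8\right) + \left(120297 - -99041\right) = 22 \left(4 + \frac{8}{3}\right) + \left(120297 + 99041\right) = 22 \cdot \frac{20}{3} + 219338 = \frac{440}{3} + 219338 = \frac{658454}{3}$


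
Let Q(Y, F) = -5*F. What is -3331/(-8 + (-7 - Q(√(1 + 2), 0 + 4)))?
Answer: -3331/5 ≈ -666.20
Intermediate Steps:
-3331/(-8 + (-7 - Q(√(1 + 2), 0 + 4))) = -3331/(-8 + (-7 - (-5)*(0 + 4))) = -3331/(-8 + (-7 - (-5)*4)) = -3331/(-8 + (-7 - 1*(-20))) = -3331/(-8 + (-7 + 20)) = -3331/(-8 + 13) = -3331/5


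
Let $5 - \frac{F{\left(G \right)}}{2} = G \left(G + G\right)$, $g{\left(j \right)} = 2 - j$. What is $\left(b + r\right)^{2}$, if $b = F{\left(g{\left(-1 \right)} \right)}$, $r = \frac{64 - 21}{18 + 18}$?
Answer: $\frac{797449}{1296} \approx 615.32$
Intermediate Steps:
$F{\left(G \right)} = 10 - 4 G^{2}$ ($F{\left(G \right)} = 10 - 2 G \left(G + G\right) = 10 - 2 G 2 G = 10 - 2 \cdot 2 G^{2} = 10 - 4 G^{2}$)
$r = \frac{43}{36} \approx 1.1944$
$b = -26$ ($b = 10 - 4 \left(2 - -1\right)^{2} = 10 - 4 \left(2 + 1\right)^{2} = 10 - 4 \cdot 3^{2} = 10 - 36 = -26$)
$\left(b + r\right)^{2} = \left(-26 + \frac{43}{36}\right)^{2} = \left(- \frac{893}{36}\right)^{2} = \frac{797449}{1296}$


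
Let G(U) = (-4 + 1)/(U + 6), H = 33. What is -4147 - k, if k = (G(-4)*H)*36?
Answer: -2365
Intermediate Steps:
G(U) = -3/(6 + U)
k = -1782 (k = (-3/(6 - 4)*33)*36 = (-3/2*33)*36 = (-3*½*33)*36 = -3/2*33*36 = -99/2*36 = -1782)
-4147 - k = -4147 - 1*(-1782) = -4147 + 1782 = -2365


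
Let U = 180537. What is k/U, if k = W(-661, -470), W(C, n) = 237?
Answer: 79/60179 ≈ 0.0013127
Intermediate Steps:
k = 237
k/U = 237/180537 = 237*(1/180537) = 79/60179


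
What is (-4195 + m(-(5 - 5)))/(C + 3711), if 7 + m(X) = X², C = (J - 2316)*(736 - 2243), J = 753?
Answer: -2101/1179576 ≈ -0.0017811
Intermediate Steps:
C = 2355441 (C = (753 - 2316)*(736 - 2243) = -1563*(-1507) = 2355441)
m(X) = -7 + X²
(-4195 + m(-(5 - 5)))/(C + 3711) = (-4195 + (-7 + (-(5 - 5))²))/(2355441 + 3711) = (-4195 + (-7 + (-1*0)²))/2359152 = (-4195 + (-7 + 0²))*(1/2359152) = (-4195 + (-7 + 0))*(1/2359152) = (-4195 - 7)*(1/2359152) = -4202*1/2359152 = -2101/1179576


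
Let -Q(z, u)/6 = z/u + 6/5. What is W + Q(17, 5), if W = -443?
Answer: -2353/5 ≈ -470.60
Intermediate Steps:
Q(z, u) = -36/5 - 6*z/u (Q(z, u) = -6*(z/u + 6/5) = -6*(6/5 + z/u) = -36/5 - 6*z/u)
W + Q(17, 5) = -443 + (-36/5 - 6*17/5) = -443 + (-36/5 - 6*17*1/5) = -443 + (-36/5 - 102/5) = -443 - 138/5 = -2353/5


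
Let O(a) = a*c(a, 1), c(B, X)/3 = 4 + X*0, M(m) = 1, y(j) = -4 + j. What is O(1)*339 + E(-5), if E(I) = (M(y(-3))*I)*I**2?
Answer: 3943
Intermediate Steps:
c(B, X) = 12 (c(B, X) = 3*(4 + X*0) = 3*(4 + 0) = 3*4 = 12)
E(I) = I**3 (E(I) = (1*I)*I**2 = I*I**2 = I**3)
O(a) = 12*a (O(a) = a*12 = 12*a)
O(1)*339 + E(-5) = (12*1)*339 + (-5)**3 = 12*339 - 125 = 4068 - 125 = 3943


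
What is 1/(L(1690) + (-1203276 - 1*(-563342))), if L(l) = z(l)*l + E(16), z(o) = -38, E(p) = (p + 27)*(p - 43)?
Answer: -1/705315 ≈ -1.4178e-6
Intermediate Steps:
E(p) = (-43 + p)*(27 + p) (E(p) = (27 + p)*(-43 + p) = (-43 + p)*(27 + p))
L(l) = -1161 - 38*l (L(l) = -38*l + (-1161 + 16**2 - 16*16) = -38*l + (-1161 + 256 - 256) = -38*l - 1161 = -1161 - 38*l)
1/(L(1690) + (-1203276 - 1*(-563342))) = 1/((-1161 - 38*1690) + (-1203276 - 1*(-563342))) = 1/((-1161 - 64220) + (-1203276 + 563342)) = 1/(-65381 - 639934) = 1/(-705315) = -1/705315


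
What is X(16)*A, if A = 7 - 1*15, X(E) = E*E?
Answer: -2048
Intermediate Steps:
X(E) = E²
A = -8 (A = 7 - 15 = -8)
X(16)*A = 16²*(-8) = 256*(-8) = -2048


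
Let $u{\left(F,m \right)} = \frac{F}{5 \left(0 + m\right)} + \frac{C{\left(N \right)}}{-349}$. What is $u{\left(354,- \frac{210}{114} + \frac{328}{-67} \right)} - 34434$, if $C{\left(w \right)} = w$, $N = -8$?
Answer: $- \frac{171841986796}{4988955} \approx -34445.0$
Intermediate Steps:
$u{\left(F,m \right)} = \frac{8}{349} + \frac{F}{5 m}$ ($u{\left(F,m \right)} = \frac{F}{5 \left(0 + m\right)} - \frac{8}{-349} = \frac{F}{5 m} - - \frac{8}{349} = F \frac{1}{5 m} + \frac{8}{349} = \frac{F}{5 m} + \frac{8}{349} = \frac{8}{349} + \frac{F}{5 m}$)
$u{\left(354,- \frac{210}{114} + \frac{328}{-67} \right)} - 34434 = \left(\frac{8}{349} + \frac{1}{5} \cdot 354 \frac{1}{- \frac{210}{114} + \frac{328}{-67}}\right) - 34434 = \left(\frac{8}{349} + \frac{1}{5} \cdot 354 \frac{1}{\left(-210\right) \frac{1}{114} + 328 \left(- \frac{1}{67}\right)}\right) - 34434 = \left(\frac{8}{349} + \frac{1}{5} \cdot 354 \frac{1}{- \frac{35}{19} - \frac{328}{67}}\right) - 34434 = \left(\frac{8}{349} + \frac{1}{5} \cdot 354 \frac{1}{- \frac{8577}{1273}}\right) - 34434 = \left(\frac{8}{349} + \frac{1}{5} \cdot 354 \left(- \frac{1273}{8577}\right)\right) - 34434 = \left(\frac{8}{349} - \frac{150214}{14295}\right) - 34434 = - \frac{52310326}{4988955} - 34434 = - \frac{171841986796}{4988955}$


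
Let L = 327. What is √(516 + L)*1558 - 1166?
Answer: -1166 + 1558*√843 ≈ 44070.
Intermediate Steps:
√(516 + L)*1558 - 1166 = √(516 + 327)*1558 - 1166 = √843*1558 - 1166 = 1558*√843 - 1166 = -1166 + 1558*√843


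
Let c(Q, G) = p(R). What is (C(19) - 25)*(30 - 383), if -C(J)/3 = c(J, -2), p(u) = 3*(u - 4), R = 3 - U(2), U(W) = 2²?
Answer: -7060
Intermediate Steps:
U(W) = 4
R = -1 (R = 3 - 1*4 = 3 - 4 = -1)
p(u) = -12 + 3*u (p(u) = 3*(-4 + u) = -12 + 3*u)
c(Q, G) = -15 (c(Q, G) = -12 + 3*(-1) = -12 - 3 = -15)
C(J) = 45 (C(J) = -3*(-15) = 45)
(C(19) - 25)*(30 - 383) = (45 - 25)*(30 - 383) = 20*(-353) = -7060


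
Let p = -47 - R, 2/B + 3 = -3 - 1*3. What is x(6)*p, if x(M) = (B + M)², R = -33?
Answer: -37856/81 ≈ -467.36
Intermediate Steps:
B = -2/9 (B = 2/(-3 + (-3 - 1*3)) = 2/(-3 + (-3 - 3)) = 2/(-3 - 6) = 2/(-9) = 2*(-⅑) = -2/9 ≈ -0.22222)
x(M) = (-2/9 + M)²
p = -14 (p = -47 - 1*(-33) = -47 + 33 = -14)
x(6)*p = ((-2 + 9*6)²/81)*(-14) = ((-2 + 54)²/81)*(-14) = ((1/81)*52²)*(-14) = ((1/81)*2704)*(-14) = (2704/81)*(-14) = -37856/81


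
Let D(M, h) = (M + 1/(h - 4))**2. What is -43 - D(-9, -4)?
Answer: -8081/64 ≈ -126.27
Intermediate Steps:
D(M, h) = (M + 1/(-4 + h))**2
-43 - D(-9, -4) = -43 - (1 - 4*(-9) - 9*(-4))**2/(-4 - 4)**2 = -43 - (1 + 36 + 36)**2/(-8)**2 = -43 - 73**2/64 = -43 - 5329/64 = -8081/64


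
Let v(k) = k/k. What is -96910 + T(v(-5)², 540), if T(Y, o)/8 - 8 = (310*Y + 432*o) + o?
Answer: 1776194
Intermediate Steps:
v(k) = 1
T(Y, o) = 64 + 2480*Y + 3464*o (T(Y, o) = 64 + 8*((310*Y + 432*o) + o) = 64 + 8*(310*Y + 433*o) = 64 + (2480*Y + 3464*o) = 64 + 2480*Y + 3464*o)
-96910 + T(v(-5)², 540) = -96910 + (64 + 2480*1² + 3464*540) = -96910 + (64 + 2480*1 + 1870560) = -96910 + (64 + 2480 + 1870560) = -96910 + 1873104 = 1776194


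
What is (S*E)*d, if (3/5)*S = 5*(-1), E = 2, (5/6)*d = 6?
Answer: -120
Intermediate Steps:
d = 36/5 (d = (6/5)*6 = 36/5 ≈ 7.2000)
S = -25/3 (S = 5*(5*(-1))/3 = (5/3)*(-5) = -25/3 ≈ -8.3333)
(S*E)*d = -25/3*2*(36/5) = -50/3*36/5 = -120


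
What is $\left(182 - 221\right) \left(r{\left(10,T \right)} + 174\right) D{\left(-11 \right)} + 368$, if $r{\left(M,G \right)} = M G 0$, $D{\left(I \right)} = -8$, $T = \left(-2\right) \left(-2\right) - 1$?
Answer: $54656$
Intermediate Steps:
$T = 3$ ($T = 4 - 1 = 3$)
$r{\left(M,G \right)} = 0$ ($r{\left(M,G \right)} = G M 0 = 0$)
$\left(182 - 221\right) \left(r{\left(10,T \right)} + 174\right) D{\left(-11 \right)} + 368 = \left(182 - 221\right) \left(0 + 174\right) \left(-8\right) + 368 = \left(-39\right) 174 \left(-8\right) + 368 = \left(-6786\right) \left(-8\right) + 368 = 54288 + 368 = 54656$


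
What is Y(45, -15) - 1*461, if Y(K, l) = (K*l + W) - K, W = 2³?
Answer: -1173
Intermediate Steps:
W = 8
Y(K, l) = 8 - K + K*l (Y(K, l) = (K*l + 8) - K = (8 + K*l) - K = 8 - K + K*l)
Y(45, -15) - 1*461 = (8 - 1*45 + 45*(-15)) - 1*461 = (8 - 45 - 675) - 461 = -712 - 461 = -1173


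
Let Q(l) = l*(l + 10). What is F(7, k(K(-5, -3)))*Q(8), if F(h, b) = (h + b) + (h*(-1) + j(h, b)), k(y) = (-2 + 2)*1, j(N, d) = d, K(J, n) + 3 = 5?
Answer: 0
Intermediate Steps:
K(J, n) = 2 (K(J, n) = -3 + 5 = 2)
k(y) = 0 (k(y) = 0*1 = 0)
F(h, b) = 2*b (F(h, b) = (h + b) + (h*(-1) + b) = (b + h) + (-h + b) = (b + h) + (b - h) = 2*b)
Q(l) = l*(10 + l)
F(7, k(K(-5, -3)))*Q(8) = (2*0)*(8*(10 + 8)) = 0*(8*18) = 0*144 = 0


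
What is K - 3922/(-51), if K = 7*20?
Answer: 11062/51 ≈ 216.90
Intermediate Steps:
K = 140
K - 3922/(-51) = 140 - 3922/(-51) = 140 - 3922*(-1)/51 = 140 - 106*(-37/51) = 140 + 3922/51 = 11062/51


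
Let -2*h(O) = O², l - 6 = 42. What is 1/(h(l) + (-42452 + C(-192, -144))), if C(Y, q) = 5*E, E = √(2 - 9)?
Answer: -43604/1901308991 - 5*I*√7/1901308991 ≈ -2.2934e-5 - 6.9577e-9*I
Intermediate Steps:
l = 48 (l = 6 + 42 = 48)
E = I*√7 (E = √(-7) = I*√7 ≈ 2.6458*I)
h(O) = -O²/2
C(Y, q) = 5*I*√7 (C(Y, q) = 5*(I*√7) = 5*I*√7)
1/(h(l) + (-42452 + C(-192, -144))) = 1/(-½*48² + (-42452 + 5*I*√7)) = 1/(-½*2304 + (-42452 + 5*I*√7)) = 1/(-1152 + (-42452 + 5*I*√7)) = 1/(-43604 + 5*I*√7)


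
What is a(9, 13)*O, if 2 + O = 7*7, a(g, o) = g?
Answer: 423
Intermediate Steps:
O = 47 (O = -2 + 7*7 = -2 + 49 = 47)
a(9, 13)*O = 9*47 = 423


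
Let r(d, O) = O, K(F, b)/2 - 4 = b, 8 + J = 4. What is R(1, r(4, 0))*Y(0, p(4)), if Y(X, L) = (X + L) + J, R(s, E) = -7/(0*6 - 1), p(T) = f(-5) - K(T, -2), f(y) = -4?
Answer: -84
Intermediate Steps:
J = -4 (J = -8 + 4 = -4)
K(F, b) = 8 + 2*b
p(T) = -8 (p(T) = -4 - (8 + 2*(-2)) = -4 - (8 - 4) = -4 - 1*4 = -4 - 4 = -8)
R(s, E) = 7 (R(s, E) = -7/(0 - 1) = -7/(-1) = -7*(-1) = 7)
Y(X, L) = -4 + L + X (Y(X, L) = (X + L) - 4 = (L + X) - 4 = -4 + L + X)
R(1, r(4, 0))*Y(0, p(4)) = 7*(-4 - 8 + 0) = 7*(-12) = -84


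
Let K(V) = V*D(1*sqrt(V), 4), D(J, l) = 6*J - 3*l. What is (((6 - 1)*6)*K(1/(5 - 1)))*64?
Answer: -4320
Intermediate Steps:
D(J, l) = -3*l + 6*J
K(V) = V*(-12 + 6*sqrt(V)) (K(V) = V*(-3*4 + 6*(1*sqrt(V))) = V*(-12 + 6*sqrt(V)))
(((6 - 1)*6)*K(1/(5 - 1)))*64 = (((6 - 1)*6)*(6*(-2 + sqrt(1/(5 - 1)))/(5 - 1)))*64 = ((5*6)*(6*(-2 + sqrt(1/4))/4))*64 = (30*(6*(1/4)*(-2 + sqrt(1/4))))*64 = (30*(6*(1/4)*(-2 + 1/2)))*64 = (30*(6*(1/4)*(-3/2)))*64 = (30*(-9/4))*64 = -135/2*64 = -4320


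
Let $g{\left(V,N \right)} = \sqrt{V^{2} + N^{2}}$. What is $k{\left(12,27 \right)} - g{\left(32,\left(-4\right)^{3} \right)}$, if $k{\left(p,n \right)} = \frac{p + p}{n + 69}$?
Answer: $\frac{1}{4} - 32 \sqrt{5} \approx -71.304$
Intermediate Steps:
$k{\left(p,n \right)} = \frac{2 p}{69 + n}$
$g{\left(V,N \right)} = \sqrt{N^{2} + V^{2}}$
$k{\left(12,27 \right)} - g{\left(32,\left(-4\right)^{3} \right)} = 2 \cdot 12 \frac{1}{69 + 27} - \sqrt{\left(\left(-4\right)^{3}\right)^{2} + 32^{2}} = 2 \cdot 12 \cdot \frac{1}{96} - \sqrt{\left(-64\right)^{2} + 1024} = 2 \cdot 12 \cdot \frac{1}{96} - \sqrt{4096 + 1024} = \frac{1}{4} - \sqrt{5120} = \frac{1}{4} - 32 \sqrt{5}$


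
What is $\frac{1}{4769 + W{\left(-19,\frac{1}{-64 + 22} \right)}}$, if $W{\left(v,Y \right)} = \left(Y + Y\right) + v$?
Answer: $\frac{21}{99749} \approx 0.00021053$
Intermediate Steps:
$W{\left(v,Y \right)} = v + 2 Y$ ($W{\left(v,Y \right)} = 2 Y + v = v + 2 Y$)
$\frac{1}{4769 + W{\left(-19,\frac{1}{-64 + 22} \right)}} = \frac{1}{4769 - \left(19 - \frac{2}{-64 + 22}\right)} = \frac{1}{4769 - \left(19 - \frac{2}{-42}\right)} = \frac{1}{4769 + \left(-19 + 2 \left(- \frac{1}{42}\right)\right)} = \frac{1}{4769 - \frac{400}{21}} = \frac{1}{\frac{99749}{21}} = \frac{21}{99749}$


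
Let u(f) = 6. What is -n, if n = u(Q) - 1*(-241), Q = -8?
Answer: -247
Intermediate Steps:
n = 247 (n = 6 - 1*(-241) = 6 + 241 = 247)
-n = -1*247 = -247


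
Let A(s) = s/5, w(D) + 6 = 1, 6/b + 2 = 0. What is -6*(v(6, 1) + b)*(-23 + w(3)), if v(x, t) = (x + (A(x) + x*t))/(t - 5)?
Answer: -5292/5 ≈ -1058.4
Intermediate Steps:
b = -3 (b = 6/(-2 + 0) = 6/(-2) = 6*(-½) = -3)
w(D) = -5 (w(D) = -6 + 1 = -5)
A(s) = s/5 (A(s) = s*(⅕) = s/5)
v(x, t) = (6*x/5 + t*x)/(-5 + t) (v(x, t) = (x + (x/5 + x*t))/(t - 5) = (x + (x/5 + t*x))/(-5 + t) = (6*x/5 + t*x)/(-5 + t))
-6*(v(6, 1) + b)*(-23 + w(3)) = -6*((⅕)*6*(6 + 5*1)/(-5 + 1) - 3)*(-23 - 5) = -6*((⅕)*6*(6 + 5)/(-4) - 3)*(-28) = -6*((⅕)*6*(-¼)*11 - 3)*(-28) = -6*(-33/10 - 3)*(-28) = -(-189)*(-28)/5 = -6*882/5 = -5292/5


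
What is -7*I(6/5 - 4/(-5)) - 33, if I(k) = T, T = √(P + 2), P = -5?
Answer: -33 - 7*I*√3 ≈ -33.0 - 12.124*I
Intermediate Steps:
T = I*√3 (T = √(-5 + 2) = √(-3) = I*√3 ≈ 1.732*I)
I(k) = I*√3
-7*I(6/5 - 4/(-5)) - 33 = -7*I*√3 - 33 = -33 - 7*I*√3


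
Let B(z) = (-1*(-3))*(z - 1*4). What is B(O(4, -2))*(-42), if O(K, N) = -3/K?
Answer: 1197/2 ≈ 598.50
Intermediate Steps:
B(z) = -12 + 3*z (B(z) = 3*(z - 4) = 3*(-4 + z) = -12 + 3*z)
B(O(4, -2))*(-42) = (-12 + 3*(-3/4))*(-42) = (-12 - 9/4)*(-42) = -57/4*(-42) = 1197/2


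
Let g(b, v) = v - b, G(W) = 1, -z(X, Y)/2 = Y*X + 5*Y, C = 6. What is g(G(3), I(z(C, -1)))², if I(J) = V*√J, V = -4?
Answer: 353 + 8*√22 ≈ 390.52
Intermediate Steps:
z(X, Y) = -10*Y - 2*X*Y (z(X, Y) = -2*(Y*X + 5*Y) = -2*(X*Y + 5*Y) = -2*(5*Y + X*Y) = -10*Y - 2*X*Y)
I(J) = -4*√J
g(G(3), I(z(C, -1)))² = (-4*√2*√(5 + 6) - 1*1)² = (-4*√22 - 1)² = (-1 - 4*√22)²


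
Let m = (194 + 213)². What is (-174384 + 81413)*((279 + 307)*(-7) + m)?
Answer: -15019186137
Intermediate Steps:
m = 165649 (m = 407² = 165649)
(-174384 + 81413)*((279 + 307)*(-7) + m) = (-174384 + 81413)*((279 + 307)*(-7) + 165649) = -92971*(586*(-7) + 165649) = -92971*(-4102 + 165649) = -92971*161547 = -15019186137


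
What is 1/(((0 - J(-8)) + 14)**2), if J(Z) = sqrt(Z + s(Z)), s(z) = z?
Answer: 45/11236 + 7*I/2809 ≈ 0.004005 + 0.002492*I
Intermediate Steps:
J(Z) = sqrt(2)*sqrt(Z) (J(Z) = sqrt(Z + Z) = sqrt(2*Z) = sqrt(2)*sqrt(Z))
1/(((0 - J(-8)) + 14)**2) = 1/(((0 - sqrt(2)*sqrt(-8)) + 14)**2) = 1/(((0 - sqrt(2)*2*I*sqrt(2)) + 14)**2) = 1/(((0 - 4*I) + 14)**2) = 1/((-4*I + 14)**2) = 1/((14 - 4*I)**2) = (14 - 4*I)**(-2)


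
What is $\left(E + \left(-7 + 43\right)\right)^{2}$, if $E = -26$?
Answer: $100$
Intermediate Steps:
$\left(E + \left(-7 + 43\right)\right)^{2} = \left(-26 + \left(-7 + 43\right)\right)^{2} = \left(-26 + 36\right)^{2} = 10^{2} = 100$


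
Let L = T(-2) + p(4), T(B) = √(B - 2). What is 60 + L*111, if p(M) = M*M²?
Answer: 7164 + 222*I ≈ 7164.0 + 222.0*I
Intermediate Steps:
p(M) = M³
T(B) = √(-2 + B)
L = 64 + 2*I (L = √(-2 - 2) + 4³ = √(-4) + 64 = 2*I + 64 = 64 + 2*I ≈ 64.0 + 2.0*I)
60 + L*111 = 60 + (64 + 2*I)*111 = 60 + (7104 + 222*I) = 7164 + 222*I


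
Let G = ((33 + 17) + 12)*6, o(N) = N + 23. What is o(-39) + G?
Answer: 356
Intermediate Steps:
o(N) = 23 + N
G = 372 (G = (50 + 12)*6 = 62*6 = 372)
o(-39) + G = (23 - 39) + 372 = -16 + 372 = 356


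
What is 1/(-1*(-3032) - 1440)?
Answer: 1/1592 ≈ 0.00062814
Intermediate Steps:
1/(-1*(-3032) - 1440) = 1/(3032 - 1440) = 1/1592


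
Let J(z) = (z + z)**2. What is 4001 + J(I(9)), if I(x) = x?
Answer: 4325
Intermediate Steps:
J(z) = 4*z**2 (J(z) = (2*z)**2 = 4*z**2)
4001 + J(I(9)) = 4001 + 4*9**2 = 4001 + 4*81 = 4001 + 324 = 4325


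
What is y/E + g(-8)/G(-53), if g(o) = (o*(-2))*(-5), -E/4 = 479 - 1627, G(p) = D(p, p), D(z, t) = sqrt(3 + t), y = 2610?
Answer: 1305/2296 + 8*I*sqrt(2) ≈ 0.56838 + 11.314*I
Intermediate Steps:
G(p) = sqrt(3 + p)
E = 4592 (E = -4*(479 - 1627) = -4*(-1148) = 4592)
g(o) = 10*o (g(o) = -2*o*(-5) = 10*o)
y/E + g(-8)/G(-53) = 2610/4592 + (10*(-8))/(sqrt(3 - 53)) = 2610*(1/4592) - 80*(-I*sqrt(2)/10) = 1305/2296 - 80*(-I*sqrt(2)/10) = 1305/2296 - (-8)*I*sqrt(2) = 1305/2296 + 8*I*sqrt(2)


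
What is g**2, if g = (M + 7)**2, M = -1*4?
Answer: 81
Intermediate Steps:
M = -4
g = 9 (g = (-4 + 7)**2 = 3**2 = 9)
g**2 = 9**2 = 81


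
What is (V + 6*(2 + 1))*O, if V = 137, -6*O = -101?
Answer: 15655/6 ≈ 2609.2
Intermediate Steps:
O = 101/6 (O = -⅙*(-101) = 101/6 ≈ 16.833)
(V + 6*(2 + 1))*O = (137 + 6*(2 + 1))*(101/6) = (137 + 6*3)*(101/6) = (137 + 18)*(101/6) = 155*(101/6) = 15655/6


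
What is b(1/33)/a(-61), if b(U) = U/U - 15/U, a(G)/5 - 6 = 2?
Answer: -247/20 ≈ -12.350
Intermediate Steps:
a(G) = 40 (a(G) = 30 + 5*2 = 30 + 10 = 40)
b(U) = 1 - 15/U
b(1/33)/a(-61) = ((-15 + 1/33)/(1/33))/40 = ((-15 + 1/33)/(1/33))*(1/40) = (33*(-494/33))*(1/40) = -494*1/40 = -247/20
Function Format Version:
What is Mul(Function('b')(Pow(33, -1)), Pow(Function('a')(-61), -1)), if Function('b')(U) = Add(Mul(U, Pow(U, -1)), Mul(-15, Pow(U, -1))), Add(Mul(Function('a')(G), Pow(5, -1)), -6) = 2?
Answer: Rational(-247, 20) ≈ -12.350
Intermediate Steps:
Function('a')(G) = 40 (Function('a')(G) = Add(30, Mul(5, 2)) = Add(30, 10) = 40)
Function('b')(U) = Add(1, Mul(-15, Pow(U, -1)))
Mul(Function('b')(Pow(33, -1)), Pow(Function('a')(-61), -1)) = Mul(Mul(Pow(Pow(33, -1), -1), Add(-15, Pow(33, -1))), Pow(40, -1)) = Mul(Mul(Pow(Rational(1, 33), -1), Add(-15, Rational(1, 33))), Rational(1, 40)) = Mul(Mul(33, Rational(-494, 33)), Rational(1, 40)) = Mul(-494, Rational(1, 40)) = Rational(-247, 20)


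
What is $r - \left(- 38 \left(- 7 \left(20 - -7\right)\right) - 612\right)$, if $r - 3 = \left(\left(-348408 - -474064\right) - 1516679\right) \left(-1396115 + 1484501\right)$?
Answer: $-122946965445$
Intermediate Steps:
$r = -122946958875$ ($r = 3 + \left(\left(-348408 - -474064\right) - 1516679\right) \left(-1396115 + 1484501\right) = 3 + \left(\left(-348408 + 474064\right) - 1516679\right) 88386 = 3 + \left(125656 - 1516679\right) 88386 = 3 - 122946958878 = -122946958875$)
$r - \left(- 38 \left(- 7 \left(20 - -7\right)\right) - 612\right) = -122946958875 - \left(- 38 \left(- 7 \left(20 - -7\right)\right) - 612\right) = -122946958875 - \left(- 38 \left(- 7 \left(20 + 7\right)\right) - 612\right) = -122946958875 - \left(- 38 \left(\left(-7\right) 27\right) - 612\right) = -122946958875 - \left(\left(-38\right) \left(-189\right) - 612\right) = -122946958875 - \left(7182 - 612\right) = -122946958875 - 6570 = -122946965445$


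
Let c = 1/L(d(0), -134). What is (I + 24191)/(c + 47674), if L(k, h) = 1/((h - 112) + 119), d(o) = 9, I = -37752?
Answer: -13561/47547 ≈ -0.28521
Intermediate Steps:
L(k, h) = 1/(7 + h) (L(k, h) = 1/((-112 + h) + 119) = 1/(7 + h))
c = -127 (c = 1/(1/(7 - 134)) = 1/(1/(-127)) = 1/(-1/127) = -127)
(I + 24191)/(c + 47674) = (-37752 + 24191)/(-127 + 47674) = -13561/47547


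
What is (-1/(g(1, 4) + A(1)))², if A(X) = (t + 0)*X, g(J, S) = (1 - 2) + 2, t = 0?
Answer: 1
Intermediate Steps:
g(J, S) = 1 (g(J, S) = -1 + 2 = 1)
A(X) = 0 (A(X) = (0 + 0)*X = 0*X = 0)
(-1/(g(1, 4) + A(1)))² = (-1/(1 + 0))² = (-1/1)² = (-1*1)² = (-1)² = 1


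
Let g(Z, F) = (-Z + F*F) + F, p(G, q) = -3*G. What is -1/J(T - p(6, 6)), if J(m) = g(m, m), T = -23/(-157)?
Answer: -24649/8116801 ≈ -0.0030368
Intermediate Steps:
T = 23/157 (T = -23*(-1/157) = 23/157 ≈ 0.14650)
g(Z, F) = F + F² - Z (g(Z, F) = (-Z + F²) + F = (F² - Z) + F = F + F² - Z)
J(m) = m² (J(m) = m + m² - m = m²)
-1/J(T - p(6, 6)) = -1/((23/157 - (-3)*6)²) = -1/((23/157 - 1*(-18))²) = -1/((23/157 + 18)²) = -1/((2849/157)²) = -1/8116801/24649 = -1*24649/8116801 = -24649/8116801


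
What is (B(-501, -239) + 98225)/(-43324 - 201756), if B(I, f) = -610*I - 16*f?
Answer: -407659/245080 ≈ -1.6634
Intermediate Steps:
(B(-501, -239) + 98225)/(-43324 - 201756) = ((-610*(-501) - 16*(-239)) + 98225)/(-43324 - 201756) = ((305610 + 3824) + 98225)/(-245080) = (309434 + 98225)*(-1/245080) = 407659*(-1/245080) = -407659/245080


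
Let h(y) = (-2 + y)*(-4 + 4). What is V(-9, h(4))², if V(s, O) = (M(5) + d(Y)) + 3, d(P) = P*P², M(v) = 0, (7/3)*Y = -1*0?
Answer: 9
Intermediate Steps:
Y = 0 (Y = 3*(-1*0)/7 = (3/7)*0 = 0)
h(y) = 0 (h(y) = (-2 + y)*0 = 0)
d(P) = P³
V(s, O) = 3 (V(s, O) = (0 + 0³) + 3 = (0 + 0) + 3 = 0 + 3 = 3)
V(-9, h(4))² = 3² = 9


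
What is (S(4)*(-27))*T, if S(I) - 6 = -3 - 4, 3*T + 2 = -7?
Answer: -81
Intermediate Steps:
T = -3 (T = -2/3 + (1/3)*(-7) = -2/3 - 7/3 = -3)
S(I) = -1 (S(I) = 6 + (-3 - 4) = 6 - 7 = -1)
(S(4)*(-27))*T = -1*(-27)*(-3) = 27*(-3) = -81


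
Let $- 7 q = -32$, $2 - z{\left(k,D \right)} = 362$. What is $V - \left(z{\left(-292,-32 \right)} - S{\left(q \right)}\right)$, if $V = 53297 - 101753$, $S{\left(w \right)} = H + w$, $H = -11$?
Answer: $- \frac{336717}{7} \approx -48102.0$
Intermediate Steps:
$z{\left(k,D \right)} = -360$ ($z{\left(k,D \right)} = 2 - 362 = -360$)
$q = \frac{32}{7}$ ($q = \left(- \frac{1}{7}\right) \left(-32\right) = \frac{32}{7} \approx 4.5714$)
$S{\left(w \right)} = -11 + w$
$V = -48456$
$V - \left(z{\left(-292,-32 \right)} - S{\left(q \right)}\right) = -48456 - \left(-360 - \left(-11 + \frac{32}{7}\right)\right) = -48456 - \left(-360 - - \frac{45}{7}\right) = -48456 - \left(-360 + \frac{45}{7}\right) = -48456 - - \frac{2475}{7} = -48456 + \frac{2475}{7} = - \frac{336717}{7}$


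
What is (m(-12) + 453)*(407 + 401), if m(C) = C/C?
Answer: 366832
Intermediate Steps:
m(C) = 1
(m(-12) + 453)*(407 + 401) = (1 + 453)*(407 + 401) = 454*808 = 366832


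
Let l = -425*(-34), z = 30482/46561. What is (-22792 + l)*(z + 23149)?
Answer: -8991600474282/46561 ≈ -1.9311e+8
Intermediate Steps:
z = 30482/46561 (z = 30482*(1/46561) = 30482/46561 ≈ 0.65467)
l = 14450
(-22792 + l)*(z + 23149) = (-22792 + 14450)*(30482/46561 + 23149) = -8342*1077871071/46561 = -8991600474282/46561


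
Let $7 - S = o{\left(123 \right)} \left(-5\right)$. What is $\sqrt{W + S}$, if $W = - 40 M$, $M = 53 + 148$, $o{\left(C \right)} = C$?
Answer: $i \sqrt{7418} \approx 86.128 i$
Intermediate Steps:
$S = 622$ ($S = 7 - 123 \left(-5\right) = 7 - -615 = 7 + 615 = 622$)
$M = 201$
$W = -8040$ ($W = \left(-40\right) 201 = -8040$)
$\sqrt{W + S} = \sqrt{-8040 + 622} = \sqrt{-7418} = i \sqrt{7418}$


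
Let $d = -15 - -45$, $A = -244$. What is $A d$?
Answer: $-7320$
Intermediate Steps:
$d = 30$ ($d = -15 + 45 = 30$)
$A d = \left(-244\right) 30 = -7320$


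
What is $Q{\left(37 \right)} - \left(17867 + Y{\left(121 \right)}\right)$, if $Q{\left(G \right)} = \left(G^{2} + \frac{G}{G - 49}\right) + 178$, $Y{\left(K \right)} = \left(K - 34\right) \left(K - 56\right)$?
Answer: $- \frac{263737}{12} \approx -21978.0$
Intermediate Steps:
$Y{\left(K \right)} = \left(-56 + K\right) \left(-34 + K\right)$ ($Y{\left(K \right)} = \left(-34 + K\right) \left(-56 + K\right) = \left(-56 + K\right) \left(-34 + K\right)$)
$Q{\left(G \right)} = 178 + G^{2} + \frac{G}{-49 + G}$ ($Q{\left(G \right)} = \left(G^{2} + \frac{G}{-49 + G}\right) + 178 = 178 + G^{2} + \frac{G}{-49 + G}$)
$Q{\left(37 \right)} - \left(17867 + Y{\left(121 \right)}\right) = \frac{-8722 + 37^{3} - 49 \cdot 37^{2} + 179 \cdot 37}{-49 + 37} - \left(34412 - 10890\right) = \frac{-8722 + 50653 - 67081 + 6623}{-12} - 23522 = - \frac{-8722 + 50653 - 67081 + 6623}{12} - 23522 = \left(- \frac{1}{12}\right) \left(-18527\right) - 23522 = \frac{18527}{12} - 23522 = - \frac{263737}{12}$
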